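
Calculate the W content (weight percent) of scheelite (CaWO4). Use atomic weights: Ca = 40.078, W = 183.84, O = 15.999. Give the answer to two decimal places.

M(CaWO4) = 287.914 g/mol.
W contributes 1 × 183.84 = 183.840 g per mole.
183.840/287.914 = 0.6385 → 63.85%.

63.85 weight percent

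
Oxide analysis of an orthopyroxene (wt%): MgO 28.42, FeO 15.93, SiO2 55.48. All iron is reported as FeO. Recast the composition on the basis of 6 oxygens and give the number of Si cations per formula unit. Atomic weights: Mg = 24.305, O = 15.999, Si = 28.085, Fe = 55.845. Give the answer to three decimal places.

MgO (M=40.304): mol = 0.70514; Mg = 0.70514, O = 0.70514.
FeO (M=71.844): mol = 0.22173; Fe = 0.22173, O = 0.22173.
SiO2 (M=60.083): mol = 0.92339; Si = 0.92339, O = 1.84678.
ΣO = 2.77365; factor = 6/ΣO = 2.16321.
Si apfu = 0.92339 × 2.16321 = 1.997.

1.997 Si apfu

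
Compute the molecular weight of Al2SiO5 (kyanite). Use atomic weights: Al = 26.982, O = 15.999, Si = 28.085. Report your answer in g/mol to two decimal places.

162.04 g/mol

The formula mass is the sum 2*26.982 + 1*28.085 + 5*15.999.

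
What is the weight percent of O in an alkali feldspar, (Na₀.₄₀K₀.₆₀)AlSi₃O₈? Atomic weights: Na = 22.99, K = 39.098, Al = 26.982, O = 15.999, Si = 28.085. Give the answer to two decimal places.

47.08 mass %

M((Na₀.₄₀K₀.₆₀)AlSi₃O₈) = 271.884 g/mol.
O contributes 8 × 15.999 = 127.992 g per mole.
127.992/271.884 = 0.4708 → 47.08%.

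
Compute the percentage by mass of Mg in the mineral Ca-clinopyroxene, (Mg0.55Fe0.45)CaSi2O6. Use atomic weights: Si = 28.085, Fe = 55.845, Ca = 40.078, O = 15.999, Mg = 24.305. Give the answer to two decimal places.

Formula mass = 0.55·24.305 + 0.45·55.845 + 1·40.078 + 2·28.085 + 6·15.999 = 230.740 g/mol, of which 13.368 g is Mg.
So Mg makes up 13.368/230.740 = 0.0579 of the mass, i.e. 5.79%.

5.79 wt%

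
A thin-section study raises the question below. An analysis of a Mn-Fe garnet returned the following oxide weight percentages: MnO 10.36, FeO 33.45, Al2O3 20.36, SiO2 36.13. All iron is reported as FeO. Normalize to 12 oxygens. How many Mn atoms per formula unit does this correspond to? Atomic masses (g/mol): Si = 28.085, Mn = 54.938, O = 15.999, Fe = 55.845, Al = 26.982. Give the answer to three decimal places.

0.726 Mn apfu

MnO: 10.36/70.937 = 0.14605 mol → 0.14605 mol Mn, 0.14605 mol O.
FeO: 33.45/71.844 = 0.46559 mol → 0.46559 mol Fe, 0.46559 mol O.
Al2O3: 20.36/101.961 = 0.19968 mol → 0.39936 mol Al, 0.59904 mol O.
SiO2: 36.13/60.083 = 0.60133 mol → 0.60133 mol Si, 1.20266 mol O.
Total oxygen = 2.41334 mol. Normalization factor = 12/2.41334 = 4.97236.
Mn per 12 O = 0.14605 × 4.97236 = 0.726.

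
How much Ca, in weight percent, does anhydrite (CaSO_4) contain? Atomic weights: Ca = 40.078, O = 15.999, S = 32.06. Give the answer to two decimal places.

Molar mass of CaSO_4: 1·40.078 + 1·32.06 + 4·15.999 = 136.134 g/mol.
Mass of Ca per formula unit: 1 × 40.078 = 40.078 g.
Weight fraction Ca = 40.078 / 136.134 = 0.2944.

29.44 weight percent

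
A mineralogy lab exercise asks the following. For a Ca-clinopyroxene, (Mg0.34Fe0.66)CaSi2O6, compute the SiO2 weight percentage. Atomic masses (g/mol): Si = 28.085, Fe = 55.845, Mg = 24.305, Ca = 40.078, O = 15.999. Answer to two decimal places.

Formula mass = 237.363 g/mol.
2 Si → 2.0000 mol SiO2 per formula unit; M(SiO2) = 60.083, so SiO2 mass = 120.166 g.
120.166/237.363 × 100 = 50.63 wt%.

50.63 wt%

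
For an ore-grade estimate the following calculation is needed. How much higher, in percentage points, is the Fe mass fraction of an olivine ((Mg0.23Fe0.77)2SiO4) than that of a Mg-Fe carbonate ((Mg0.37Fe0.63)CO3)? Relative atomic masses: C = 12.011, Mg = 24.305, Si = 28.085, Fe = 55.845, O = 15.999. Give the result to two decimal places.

First mineral: 86.001 g Fe in 189.263 g formula = 45.44 wt% Fe.
Second mineral: 35.182 g Fe in 104.183 g formula = 33.77 wt% Fe.
45.44% − 33.77% gives a difference of 11.67 percentage points.

11.67 percentage points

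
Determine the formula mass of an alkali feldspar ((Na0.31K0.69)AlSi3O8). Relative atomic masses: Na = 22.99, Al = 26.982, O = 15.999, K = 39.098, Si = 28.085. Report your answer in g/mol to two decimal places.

273.33 g/mol

M = 0.31(22.99) + 0.69(39.098) + 1(26.982) + 3(28.085) + 8(15.999)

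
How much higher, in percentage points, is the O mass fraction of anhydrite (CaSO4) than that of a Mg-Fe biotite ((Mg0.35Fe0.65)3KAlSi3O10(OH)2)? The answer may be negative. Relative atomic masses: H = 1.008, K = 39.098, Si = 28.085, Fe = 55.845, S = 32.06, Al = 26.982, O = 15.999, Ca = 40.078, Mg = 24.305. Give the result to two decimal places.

First mineral: 63.996 g O in 136.134 g formula = 47.01 wt% O.
Second mineral: 191.988 g O in 478.757 g formula = 40.10 wt% O.
47.01% − 40.10% gives a difference of 6.91 percentage points.

6.91 percentage points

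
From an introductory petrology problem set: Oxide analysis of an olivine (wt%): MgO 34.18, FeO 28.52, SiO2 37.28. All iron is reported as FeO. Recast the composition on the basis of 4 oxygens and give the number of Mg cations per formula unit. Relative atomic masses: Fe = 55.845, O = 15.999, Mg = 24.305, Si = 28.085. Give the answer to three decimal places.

MgO (M=40.304): mol = 0.84805; Mg = 0.84805, O = 0.84805.
FeO (M=71.844): mol = 0.39697; Fe = 0.39697, O = 0.39697.
SiO2 (M=60.083): mol = 0.62048; Si = 0.62048, O = 1.24096.
ΣO = 2.48598; factor = 4/ΣO = 1.60902.
Mg apfu = 0.84805 × 1.60902 = 1.365.

1.365 Mg apfu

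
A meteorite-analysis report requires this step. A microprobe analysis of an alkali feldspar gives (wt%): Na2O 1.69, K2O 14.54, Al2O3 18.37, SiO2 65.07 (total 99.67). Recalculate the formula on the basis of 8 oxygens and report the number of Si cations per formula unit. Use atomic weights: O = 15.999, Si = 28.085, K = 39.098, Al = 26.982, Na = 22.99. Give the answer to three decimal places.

3.000 Si apfu

Na2O (M=61.979): mol = 0.02727; Na = 0.05454, O = 0.02727.
K2O (M=94.195): mol = 0.15436; K = 0.30872, O = 0.15436.
Al2O3 (M=101.961): mol = 0.18017; Al = 0.36034, O = 0.54051.
SiO2 (M=60.083): mol = 1.08300; Si = 1.08300, O = 2.16600.
ΣO = 2.88814; factor = 8/ΣO = 2.76995.
Si apfu = 1.08300 × 2.76995 = 3.000.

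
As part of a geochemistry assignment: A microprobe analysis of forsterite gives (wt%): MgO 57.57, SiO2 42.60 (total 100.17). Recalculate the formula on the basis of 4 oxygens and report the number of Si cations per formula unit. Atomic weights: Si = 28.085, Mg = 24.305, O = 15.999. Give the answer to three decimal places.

MgO: 57.57/40.304 = 1.42839 mol → 1.42839 mol Mg, 1.42839 mol O.
SiO2: 42.60/60.083 = 0.70902 mol → 0.70902 mol Si, 1.41804 mol O.
Total oxygen = 2.84643 mol. Normalization factor = 4/2.84643 = 1.40527.
Si per 4 O = 0.70902 × 1.40527 = 0.996.

0.996 Si apfu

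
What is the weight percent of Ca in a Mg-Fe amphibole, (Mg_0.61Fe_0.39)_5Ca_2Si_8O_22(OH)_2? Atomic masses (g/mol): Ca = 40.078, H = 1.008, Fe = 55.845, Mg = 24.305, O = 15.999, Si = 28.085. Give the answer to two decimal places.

Formula mass = 3.05*24.305 + 1.95*55.845 + 2*40.078 + 8*28.085 + 24*15.999 + 2*1.008 = 873.856 g/mol, of which 80.156 g is Ca.
So Ca makes up 80.156/873.856 = 0.0917 of the mass, i.e. 9.17%.

9.17 weight percent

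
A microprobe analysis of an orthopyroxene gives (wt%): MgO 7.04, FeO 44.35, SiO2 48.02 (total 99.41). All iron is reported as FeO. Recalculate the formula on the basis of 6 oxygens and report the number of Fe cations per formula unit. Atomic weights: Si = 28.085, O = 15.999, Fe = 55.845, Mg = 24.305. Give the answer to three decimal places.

7.04 wt% MgO ÷ 40.304 g/mol = 0.17467 mol, giving 0.17467 Mg and 0.17467 O.
44.35 wt% FeO ÷ 71.844 g/mol = 0.61731 mol, giving 0.61731 Fe and 0.61731 O.
48.02 wt% SiO2 ÷ 60.083 g/mol = 0.79923 mol, giving 0.79923 Si and 1.59846 O.
Oxygen sums to 2.39044; scaling by 6/2.39044 = 2.51000 puts the formula on 6 O.
Fe: 0.61731 × 2.51000 = 1.549 atoms per formula unit.

1.549 Fe apfu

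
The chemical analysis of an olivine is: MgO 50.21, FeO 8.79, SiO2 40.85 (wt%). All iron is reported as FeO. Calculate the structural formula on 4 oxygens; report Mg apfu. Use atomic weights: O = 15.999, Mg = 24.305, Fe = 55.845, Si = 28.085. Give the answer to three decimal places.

50.21 wt% MgO ÷ 40.304 g/mol = 1.24578 mol, giving 1.24578 Mg and 1.24578 O.
8.79 wt% FeO ÷ 71.844 g/mol = 0.12235 mol, giving 0.12235 Fe and 0.12235 O.
40.85 wt% SiO2 ÷ 60.083 g/mol = 0.67989 mol, giving 0.67989 Si and 1.35978 O.
Oxygen sums to 2.72791; scaling by 4/2.72791 = 1.46632 puts the formula on 4 O.
Mg: 1.24578 × 1.46632 = 1.827 atoms per formula unit.

1.827 Mg apfu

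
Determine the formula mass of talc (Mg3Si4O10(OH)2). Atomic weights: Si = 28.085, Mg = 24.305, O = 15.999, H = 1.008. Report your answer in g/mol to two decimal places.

379.26 g/mol

The formula mass is the sum 3(24.305) + 4(28.085) + 12(15.999) + 2(1.008).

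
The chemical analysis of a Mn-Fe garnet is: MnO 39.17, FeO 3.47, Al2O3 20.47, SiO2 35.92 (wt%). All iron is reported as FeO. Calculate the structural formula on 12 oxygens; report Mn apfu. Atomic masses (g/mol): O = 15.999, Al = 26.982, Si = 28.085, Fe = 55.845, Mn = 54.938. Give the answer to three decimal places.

2.763 Mn apfu

MnO (M=70.937): mol = 0.55218; Mn = 0.55218, O = 0.55218.
FeO (M=71.844): mol = 0.04830; Fe = 0.04830, O = 0.04830.
Al2O3 (M=101.961): mol = 0.20076; Al = 0.40152, O = 0.60228.
SiO2 (M=60.083): mol = 0.59784; Si = 0.59784, O = 1.19568.
ΣO = 2.39844; factor = 12/ΣO = 5.00325.
Mn apfu = 0.55218 × 5.00325 = 2.763.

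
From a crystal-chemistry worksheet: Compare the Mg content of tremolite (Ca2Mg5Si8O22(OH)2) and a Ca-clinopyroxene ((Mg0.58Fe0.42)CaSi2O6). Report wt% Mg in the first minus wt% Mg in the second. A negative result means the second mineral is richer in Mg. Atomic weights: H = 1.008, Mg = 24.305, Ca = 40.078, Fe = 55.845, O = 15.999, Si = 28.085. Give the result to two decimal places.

8.83 percentage points

First mineral: 121.525 g Mg in 812.353 g formula = 14.96 wt% Mg.
Second mineral: 14.097 g Mg in 229.794 g formula = 6.13 wt% Mg.
14.96% − 6.13% gives a difference of 8.83 percentage points.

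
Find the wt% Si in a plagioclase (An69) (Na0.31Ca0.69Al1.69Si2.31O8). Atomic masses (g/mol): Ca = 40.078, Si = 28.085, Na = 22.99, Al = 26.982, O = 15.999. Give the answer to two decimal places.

23.74 wt%

Formula mass = 0.31×22.99 + 0.69×40.078 + 1.69×26.982 + 2.31×28.085 + 8×15.999 = 273.249 g/mol, of which 64.876 g is Si.
So Si makes up 64.876/273.249 = 0.2374 of the mass, i.e. 23.74%.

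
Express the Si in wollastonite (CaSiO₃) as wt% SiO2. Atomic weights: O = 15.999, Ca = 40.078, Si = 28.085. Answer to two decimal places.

51.72 wt%

M(CaSiO₃) = 116.160 g/mol; M(SiO2) = 60.083 g/mol.
Moles SiO2 per formula unit = 1 Si ÷ 1 = 1.0000.
SiO2 fraction = (1.0000 × 60.083) / 116.160 = 60.083/116.160 = 0.5172.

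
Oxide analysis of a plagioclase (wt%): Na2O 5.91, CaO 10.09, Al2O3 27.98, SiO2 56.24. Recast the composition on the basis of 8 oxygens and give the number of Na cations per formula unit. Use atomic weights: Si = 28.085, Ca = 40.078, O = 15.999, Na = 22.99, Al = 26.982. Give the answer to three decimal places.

0.514 Na apfu

5.91 wt% Na2O ÷ 61.979 g/mol = 0.09535 mol, giving 0.19070 Na and 0.09535 O.
10.09 wt% CaO ÷ 56.077 g/mol = 0.17993 mol, giving 0.17993 Ca and 0.17993 O.
27.98 wt% Al2O3 ÷ 101.961 g/mol = 0.27442 mol, giving 0.54884 Al and 0.82326 O.
56.24 wt% SiO2 ÷ 60.083 g/mol = 0.93604 mol, giving 0.93604 Si and 1.87208 O.
Oxygen sums to 2.97062; scaling by 8/2.97062 = 2.69304 puts the formula on 8 O.
Na: 0.19070 × 2.69304 = 0.514 atoms per formula unit.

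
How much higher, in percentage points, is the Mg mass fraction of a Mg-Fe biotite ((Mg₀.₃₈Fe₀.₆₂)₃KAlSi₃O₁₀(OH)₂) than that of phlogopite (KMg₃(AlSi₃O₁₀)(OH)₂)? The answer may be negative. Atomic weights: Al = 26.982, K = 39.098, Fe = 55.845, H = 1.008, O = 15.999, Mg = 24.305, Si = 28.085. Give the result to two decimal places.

-11.65 percentage points

M((Mg₀.₃₈Fe₀.₆₂)₃KAlSi₃O₁₀(OH)₂) = 475.918 g/mol, so wt% Mg = 27.708/475.918 × 100 = 5.82%.
M(KMg₃(AlSi₃O₁₀)(OH)₂) = 417.254 g/mol, so wt% Mg = 72.915/417.254 × 100 = 17.47%.
5.82 − 17.47 = -11.65 pp.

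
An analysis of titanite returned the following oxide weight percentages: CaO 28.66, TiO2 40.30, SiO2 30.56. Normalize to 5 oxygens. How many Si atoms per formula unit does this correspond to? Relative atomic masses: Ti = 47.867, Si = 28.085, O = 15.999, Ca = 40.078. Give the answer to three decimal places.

28.66 wt% CaO ÷ 56.077 g/mol = 0.51108 mol, giving 0.51108 Ca and 0.51108 O.
40.30 wt% TiO2 ÷ 79.865 g/mol = 0.50460 mol, giving 0.50460 Ti and 1.00920 O.
30.56 wt% SiO2 ÷ 60.083 g/mol = 0.50863 mol, giving 0.50863 Si and 1.01726 O.
Oxygen sums to 2.53754; scaling by 5/2.53754 = 1.97041 puts the formula on 5 O.
Si: 0.50863 × 1.97041 = 1.002 atoms per formula unit.

1.002 Si apfu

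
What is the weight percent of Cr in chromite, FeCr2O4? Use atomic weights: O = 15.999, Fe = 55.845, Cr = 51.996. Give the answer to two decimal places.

Molar mass of FeCr2O4: 1·55.845 + 2·51.996 + 4·15.999 = 223.833 g/mol.
Mass of Cr per formula unit: 2 × 51.996 = 103.992 g.
Weight fraction Cr = 103.992 / 223.833 = 0.4646.

46.46 weight percent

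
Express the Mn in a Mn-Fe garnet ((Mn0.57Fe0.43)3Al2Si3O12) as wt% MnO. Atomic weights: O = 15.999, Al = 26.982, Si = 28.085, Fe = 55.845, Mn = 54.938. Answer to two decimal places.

M((Mn0.57Fe0.43)3Al2Si3O12) = 496.191 g/mol; M(MnO) = 70.937 g/mol.
Moles MnO per formula unit = 1.71 Mn ÷ 1 = 1.7100.
MnO fraction = (1.7100 × 70.937) / 496.191 = 121.302/496.191 = 0.2445.

24.45 wt%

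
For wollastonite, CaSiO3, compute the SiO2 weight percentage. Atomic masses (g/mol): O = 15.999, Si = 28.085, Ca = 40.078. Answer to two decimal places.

51.72 wt%

M(CaSiO3) = 116.160 g/mol; M(SiO2) = 60.083 g/mol.
Moles SiO2 per formula unit = 1 Si ÷ 1 = 1.0000.
SiO2 fraction = (1.0000 × 60.083) / 116.160 = 60.083/116.160 = 0.5172.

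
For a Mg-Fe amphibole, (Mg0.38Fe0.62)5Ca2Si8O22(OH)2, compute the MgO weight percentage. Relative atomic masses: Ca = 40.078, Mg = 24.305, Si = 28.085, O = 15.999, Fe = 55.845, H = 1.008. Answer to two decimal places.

Molar mass of (Mg0.38Fe0.62)5Ca2Si8O22(OH)2 = 1.90×24.305 + 3.10×55.845 + 2×40.078 + 8×28.085 + 24×15.999 + 2×1.008 = 910.127 g/mol.
Each formula unit contains 1.90 Mg, equivalent to 1.90/1 = 1.9000 mol MgO.
M(MgO) = 1×24.305 + 1×15.999 = 40.304 g/mol.
Mass of MgO per formula unit = 1.9000 × 40.304 = 76.578 g.
MgO wt% = 76.578 / 910.127 × 100 = 8.41%.

8.41 wt%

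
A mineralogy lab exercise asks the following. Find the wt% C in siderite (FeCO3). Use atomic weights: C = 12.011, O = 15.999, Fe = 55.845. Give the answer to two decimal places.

Molar mass of FeCO3: 1·55.845 + 1·12.011 + 3·15.999 = 115.853 g/mol.
Mass of C per formula unit: 1 × 12.011 = 12.011 g.
Weight fraction C = 12.011 / 115.853 = 0.1037.

10.37 wt%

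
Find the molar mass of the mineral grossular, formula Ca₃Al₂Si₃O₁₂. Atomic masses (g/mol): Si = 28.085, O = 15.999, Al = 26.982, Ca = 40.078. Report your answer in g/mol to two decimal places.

Ca: 3 × 40.078 = 120.2340
Al: 2 × 26.982 = 53.9640
Si: 3 × 28.085 = 84.2550
O: 12 × 15.999 = 191.9880
Summing the contributions gives the formula mass.

450.44 g/mol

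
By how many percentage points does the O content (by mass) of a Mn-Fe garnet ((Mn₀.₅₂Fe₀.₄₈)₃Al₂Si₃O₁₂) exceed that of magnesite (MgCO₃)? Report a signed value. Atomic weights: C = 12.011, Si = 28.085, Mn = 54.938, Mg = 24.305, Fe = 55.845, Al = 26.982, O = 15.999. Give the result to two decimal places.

M((Mn₀.₅₂Fe₀.₄₈)₃Al₂Si₃O₁₂) = 496.327 g/mol, so wt% O = 191.988/496.327 × 100 = 38.68%.
M(MgCO₃) = 84.313 g/mol, so wt% O = 47.997/84.313 × 100 = 56.93%.
38.68 − 56.93 = -18.25 pp.

-18.25 percentage points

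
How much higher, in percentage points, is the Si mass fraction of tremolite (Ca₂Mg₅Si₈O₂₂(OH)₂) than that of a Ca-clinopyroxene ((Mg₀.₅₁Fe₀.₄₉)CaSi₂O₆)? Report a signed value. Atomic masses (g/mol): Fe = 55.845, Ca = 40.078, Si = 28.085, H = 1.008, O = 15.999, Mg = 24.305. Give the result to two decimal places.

First mineral: 224.680 g Si in 812.353 g formula = 27.66 wt% Si.
Second mineral: 56.170 g Si in 232.002 g formula = 24.21 wt% Si.
27.66% − 24.21% gives a difference of 3.45 percentage points.

3.45 percentage points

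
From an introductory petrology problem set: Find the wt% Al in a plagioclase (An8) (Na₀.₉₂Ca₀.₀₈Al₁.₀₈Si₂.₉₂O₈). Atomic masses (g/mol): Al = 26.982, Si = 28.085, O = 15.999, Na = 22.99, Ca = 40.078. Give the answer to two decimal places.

11.06 weight percent

M(Na₀.₉₂Ca₀.₀₈Al₁.₀₈Si₂.₉₂O₈) = 263.498 g/mol.
Al contributes 1.08 × 26.982 = 29.141 g per mole.
29.141/263.498 = 0.1106 → 11.06%.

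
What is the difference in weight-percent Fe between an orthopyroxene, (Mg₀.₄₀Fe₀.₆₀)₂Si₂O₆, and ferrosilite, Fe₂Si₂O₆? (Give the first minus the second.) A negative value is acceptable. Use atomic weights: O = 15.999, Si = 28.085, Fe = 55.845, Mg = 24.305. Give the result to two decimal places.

-14.25 percentage points

M((Mg₀.₄₀Fe₀.₆₀)₂Si₂O₆) = 238.622 g/mol, so wt% Fe = 67.014/238.622 × 100 = 28.08%.
M(Fe₂Si₂O₆) = 263.854 g/mol, so wt% Fe = 111.690/263.854 × 100 = 42.33%.
28.08 − 42.33 = -14.25 pp.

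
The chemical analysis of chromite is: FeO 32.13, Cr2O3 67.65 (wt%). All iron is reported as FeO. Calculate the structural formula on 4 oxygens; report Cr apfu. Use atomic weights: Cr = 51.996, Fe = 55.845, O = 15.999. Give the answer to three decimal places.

1.998 Cr apfu

FeO (M=71.844): mol = 0.44722; Fe = 0.44722, O = 0.44722.
Cr2O3 (M=151.989): mol = 0.44510; Cr = 0.89020, O = 1.33530.
ΣO = 1.78252; factor = 4/ΣO = 2.24401.
Cr apfu = 0.89020 × 2.24401 = 1.998.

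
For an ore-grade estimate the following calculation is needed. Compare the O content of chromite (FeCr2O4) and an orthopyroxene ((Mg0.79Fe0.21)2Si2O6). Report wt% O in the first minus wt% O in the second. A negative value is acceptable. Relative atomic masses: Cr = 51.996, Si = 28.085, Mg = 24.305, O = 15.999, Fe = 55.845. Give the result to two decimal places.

O in FeCr2O4: molar mass 223.833 g/mol; 4×15.999 = 63.996 g → 28.59 wt%.
O in (Mg0.79Fe0.21)2Si2O6: molar mass 214.021 g/mol; 6×15.999 = 95.994 g → 44.85 wt%.
Difference = 28.59 − 44.85 = -16.26 percentage points.

-16.26 percentage points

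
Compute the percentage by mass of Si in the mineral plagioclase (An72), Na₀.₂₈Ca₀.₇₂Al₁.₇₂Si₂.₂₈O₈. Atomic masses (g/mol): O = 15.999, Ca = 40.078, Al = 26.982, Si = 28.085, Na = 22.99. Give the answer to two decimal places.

M(Na₀.₂₈Ca₀.₇₂Al₁.₇₂Si₂.₂₈O₈) = 273.728 g/mol.
Si contributes 2.28 × 28.085 = 64.034 g per mole.
64.034/273.728 = 0.2339 → 23.39%.

23.39 mass %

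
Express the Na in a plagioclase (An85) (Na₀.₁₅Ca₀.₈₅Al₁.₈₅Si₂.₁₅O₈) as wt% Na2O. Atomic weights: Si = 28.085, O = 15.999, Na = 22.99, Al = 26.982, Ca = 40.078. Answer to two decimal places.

Molar mass of Na₀.₁₅Ca₀.₈₅Al₁.₈₅Si₂.₁₅O₈ = 0.15·22.99 + 0.85·40.078 + 1.85·26.982 + 2.15·28.085 + 8·15.999 = 275.806 g/mol.
Each formula unit contains 0.15 Na, equivalent to 0.15/2 = 0.0750 mol Na2O.
M(Na2O) = 2×22.99 + 1×15.999 = 61.979 g/mol.
Mass of Na2O per formula unit = 0.0750 × 61.979 = 4.648 g.
Na2O wt% = 4.648 / 275.806 × 100 = 1.69%.

1.69 wt%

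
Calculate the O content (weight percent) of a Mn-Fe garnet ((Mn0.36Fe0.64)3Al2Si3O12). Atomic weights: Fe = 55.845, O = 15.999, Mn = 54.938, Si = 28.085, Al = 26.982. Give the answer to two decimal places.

M((Mn0.36Fe0.64)3Al2Si3O12) = 496.762 g/mol.
O contributes 12 × 15.999 = 191.988 g per mole.
191.988/496.762 = 0.3865 → 38.65%.

38.65 weight percent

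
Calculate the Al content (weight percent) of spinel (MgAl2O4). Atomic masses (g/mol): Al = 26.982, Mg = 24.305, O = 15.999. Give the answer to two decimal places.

37.93 weight percent

M(MgAl2O4) = 142.265 g/mol.
Al contributes 2 × 26.982 = 53.964 g per mole.
53.964/142.265 = 0.3793 → 37.93%.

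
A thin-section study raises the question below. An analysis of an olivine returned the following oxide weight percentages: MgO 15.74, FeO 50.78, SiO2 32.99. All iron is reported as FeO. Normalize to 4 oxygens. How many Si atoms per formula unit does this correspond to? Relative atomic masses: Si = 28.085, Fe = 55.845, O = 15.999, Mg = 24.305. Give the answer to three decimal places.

MgO (M=40.304): mol = 0.39053; Mg = 0.39053, O = 0.39053.
FeO (M=71.844): mol = 0.70681; Fe = 0.70681, O = 0.70681.
SiO2 (M=60.083): mol = 0.54907; Si = 0.54907, O = 1.09814.
ΣO = 2.19548; factor = 4/ΣO = 1.82193.
Si apfu = 0.54907 × 1.82193 = 1.000.

1.000 Si apfu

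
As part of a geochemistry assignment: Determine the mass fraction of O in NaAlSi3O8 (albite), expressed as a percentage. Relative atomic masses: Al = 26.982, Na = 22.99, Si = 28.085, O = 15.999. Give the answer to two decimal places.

M(NaAlSi3O8) = 262.219 g/mol.
O contributes 8 × 15.999 = 127.992 g per mole.
127.992/262.219 = 0.4881 → 48.81%.

48.81 weight percent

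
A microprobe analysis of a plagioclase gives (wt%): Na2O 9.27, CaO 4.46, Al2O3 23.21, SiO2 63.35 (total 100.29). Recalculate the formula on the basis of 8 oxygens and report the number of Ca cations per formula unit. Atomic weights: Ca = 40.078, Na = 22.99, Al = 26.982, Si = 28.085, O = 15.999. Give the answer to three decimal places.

Na2O: 9.27/61.979 = 0.14957 mol → 0.29914 mol Na, 0.14957 mol O.
CaO: 4.46/56.077 = 0.07953 mol → 0.07953 mol Ca, 0.07953 mol O.
Al2O3: 23.21/101.961 = 0.22764 mol → 0.45528 mol Al, 0.68292 mol O.
SiO2: 63.35/60.083 = 1.05437 mol → 1.05437 mol Si, 2.10874 mol O.
Total oxygen = 3.02076 mol. Normalization factor = 8/3.02076 = 2.64834.
Ca per 8 O = 0.07953 × 2.64834 = 0.211.

0.211 Ca apfu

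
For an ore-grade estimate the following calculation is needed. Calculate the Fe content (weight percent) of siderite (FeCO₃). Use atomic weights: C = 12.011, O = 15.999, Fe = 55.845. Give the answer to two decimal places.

Formula mass = 1·55.845 + 1·12.011 + 3·15.999 = 115.853 g/mol, of which 55.845 g is Fe.
So Fe makes up 55.845/115.853 = 0.4820 of the mass, i.e. 48.20%.

48.20 weight percent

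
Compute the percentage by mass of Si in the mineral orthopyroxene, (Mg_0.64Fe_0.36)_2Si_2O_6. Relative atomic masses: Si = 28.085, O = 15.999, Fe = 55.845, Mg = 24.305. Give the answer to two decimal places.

25.13 wt%

M((Mg_0.64Fe_0.36)_2Si_2O_6) = 223.483 g/mol.
Si contributes 2 × 28.085 = 56.170 g per mole.
56.170/223.483 = 0.2513 → 25.13%.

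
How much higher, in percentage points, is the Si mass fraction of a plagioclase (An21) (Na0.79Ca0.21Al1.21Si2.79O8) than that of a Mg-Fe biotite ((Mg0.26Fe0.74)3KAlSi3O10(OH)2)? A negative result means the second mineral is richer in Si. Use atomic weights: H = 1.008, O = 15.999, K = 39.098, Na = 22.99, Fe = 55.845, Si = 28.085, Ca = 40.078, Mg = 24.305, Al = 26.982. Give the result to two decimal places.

12.21 percentage points

Si in Na0.79Ca0.21Al1.21Si2.79O8: molar mass 265.576 g/mol; 2.79×28.085 = 78.357 g → 29.50 wt%.
Si in (Mg0.26Fe0.74)3KAlSi3O10(OH)2: molar mass 487.273 g/mol; 3×28.085 = 84.255 g → 17.29 wt%.
Difference = 29.50 − 17.29 = 12.21 percentage points.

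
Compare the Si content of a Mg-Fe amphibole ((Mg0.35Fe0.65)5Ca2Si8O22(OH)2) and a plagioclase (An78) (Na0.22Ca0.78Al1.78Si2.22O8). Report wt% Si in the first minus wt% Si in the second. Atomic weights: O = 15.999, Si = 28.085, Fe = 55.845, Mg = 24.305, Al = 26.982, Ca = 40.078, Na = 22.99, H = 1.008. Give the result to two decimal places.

M((Mg0.35Fe0.65)5Ca2Si8O22(OH)2) = 914.858 g/mol, so wt% Si = 224.680/914.858 × 100 = 24.56%.
M(Na0.22Ca0.78Al1.78Si2.22O8) = 274.687 g/mol, so wt% Si = 62.349/274.687 × 100 = 22.70%.
24.56 − 22.70 = 1.86 pp.

1.86 percentage points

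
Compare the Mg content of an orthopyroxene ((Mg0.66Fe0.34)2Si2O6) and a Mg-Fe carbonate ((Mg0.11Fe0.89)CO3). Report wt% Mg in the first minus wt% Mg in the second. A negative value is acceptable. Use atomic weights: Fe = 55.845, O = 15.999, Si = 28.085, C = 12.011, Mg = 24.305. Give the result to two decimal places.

12.06 percentage points

Mg in (Mg0.66Fe0.34)2Si2O6: molar mass 222.221 g/mol; 1.32×24.305 = 32.083 g → 14.44 wt%.
Mg in (Mg0.11Fe0.89)CO3: molar mass 112.384 g/mol; 0.11×24.305 = 2.674 g → 2.38 wt%.
Difference = 14.44 − 2.38 = 12.06 percentage points.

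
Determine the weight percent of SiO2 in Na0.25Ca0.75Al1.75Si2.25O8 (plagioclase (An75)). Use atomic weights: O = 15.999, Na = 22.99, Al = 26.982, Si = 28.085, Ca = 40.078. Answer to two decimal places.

49.30 wt%

Molar mass of Na0.25Ca0.75Al1.75Si2.25O8 = 0.25·22.99 + 0.75·40.078 + 1.75·26.982 + 2.25·28.085 + 8·15.999 = 274.208 g/mol.
Each formula unit contains 2.25 Si, equivalent to 2.25/1 = 2.2500 mol SiO2.
M(SiO2) = 1×28.085 + 2×15.999 = 60.083 g/mol.
Mass of SiO2 per formula unit = 2.2500 × 60.083 = 135.187 g.
SiO2 wt% = 135.187 / 274.208 × 100 = 49.30%.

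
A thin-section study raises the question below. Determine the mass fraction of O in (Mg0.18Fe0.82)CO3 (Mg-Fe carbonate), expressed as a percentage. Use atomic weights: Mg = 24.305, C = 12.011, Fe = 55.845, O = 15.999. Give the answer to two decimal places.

M((Mg0.18Fe0.82)CO3) = 110.176 g/mol.
O contributes 3 × 15.999 = 47.997 g per mole.
47.997/110.176 = 0.4356 → 43.56%.

43.56 weight percent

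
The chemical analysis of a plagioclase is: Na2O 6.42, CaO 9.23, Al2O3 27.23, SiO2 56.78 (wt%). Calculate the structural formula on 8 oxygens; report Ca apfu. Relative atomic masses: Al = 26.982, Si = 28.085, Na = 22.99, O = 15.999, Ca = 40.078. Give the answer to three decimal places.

0.445 Ca apfu

6.42 wt% Na2O ÷ 61.979 g/mol = 0.10358 mol, giving 0.20716 Na and 0.10358 O.
9.23 wt% CaO ÷ 56.077 g/mol = 0.16460 mol, giving 0.16460 Ca and 0.16460 O.
27.23 wt% Al2O3 ÷ 101.961 g/mol = 0.26706 mol, giving 0.53412 Al and 0.80118 O.
56.78 wt% SiO2 ÷ 60.083 g/mol = 0.94503 mol, giving 0.94503 Si and 1.89006 O.
Oxygen sums to 2.95942; scaling by 8/2.95942 = 2.70323 puts the formula on 8 O.
Ca: 0.16460 × 2.70323 = 0.445 atoms per formula unit.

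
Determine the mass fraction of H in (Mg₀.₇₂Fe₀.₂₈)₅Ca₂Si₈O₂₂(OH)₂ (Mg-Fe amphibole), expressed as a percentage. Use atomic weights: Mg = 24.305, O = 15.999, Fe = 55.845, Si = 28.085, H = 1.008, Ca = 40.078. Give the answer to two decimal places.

Formula mass = 3.60×24.305 + 1.40×55.845 + 2×40.078 + 8×28.085 + 24×15.999 + 2×1.008 = 856.509 g/mol, of which 2.016 g is H.
So H makes up 2.016/856.509 = 0.0024 of the mass, i.e. 0.24%.

0.24 wt%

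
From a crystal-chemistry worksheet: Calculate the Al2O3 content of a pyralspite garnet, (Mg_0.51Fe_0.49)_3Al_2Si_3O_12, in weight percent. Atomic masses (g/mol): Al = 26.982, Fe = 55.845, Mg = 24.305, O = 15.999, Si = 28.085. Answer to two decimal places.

Molar mass of (Mg_0.51Fe_0.49)_3Al_2Si_3O_12 = 1.53×24.305 + 1.47×55.845 + 2×26.982 + 3×28.085 + 12×15.999 = 449.486 g/mol.
Each formula unit contains 2 Al, equivalent to 2/2 = 1.0000 mol Al2O3.
M(Al2O3) = 2×26.982 + 3×15.999 = 101.961 g/mol.
Mass of Al2O3 per formula unit = 1.0000 × 101.961 = 101.961 g.
Al2O3 wt% = 101.961 / 449.486 × 100 = 22.68%.

22.68 wt%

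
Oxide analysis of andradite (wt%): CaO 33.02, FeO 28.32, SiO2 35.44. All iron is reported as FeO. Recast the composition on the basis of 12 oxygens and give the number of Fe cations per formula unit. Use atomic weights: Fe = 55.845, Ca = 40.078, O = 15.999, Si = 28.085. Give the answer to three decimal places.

33.02 wt% CaO ÷ 56.077 g/mol = 0.58883 mol, giving 0.58883 Ca and 0.58883 O.
28.32 wt% FeO ÷ 71.844 g/mol = 0.39419 mol, giving 0.39419 Fe and 0.39419 O.
35.44 wt% SiO2 ÷ 60.083 g/mol = 0.58985 mol, giving 0.58985 Si and 1.17970 O.
Oxygen sums to 2.16272; scaling by 12/2.16272 = 5.54857 puts the formula on 12 O.
Fe: 0.39419 × 5.54857 = 2.187 atoms per formula unit.

2.187 Fe apfu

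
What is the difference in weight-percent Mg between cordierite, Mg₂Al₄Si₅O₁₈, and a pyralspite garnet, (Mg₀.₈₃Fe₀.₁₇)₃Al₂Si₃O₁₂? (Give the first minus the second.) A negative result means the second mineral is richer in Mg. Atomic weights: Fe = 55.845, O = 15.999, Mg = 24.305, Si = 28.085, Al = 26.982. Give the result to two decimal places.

M(Mg₂Al₄Si₅O₁₈) = 584.945 g/mol, so wt% Mg = 48.610/584.945 × 100 = 8.31%.
M((Mg₀.₈₃Fe₀.₁₇)₃Al₂Si₃O₁₂) = 419.207 g/mol, so wt% Mg = 60.519/419.207 × 100 = 14.44%.
8.31 − 14.44 = -6.13 pp.

-6.13 percentage points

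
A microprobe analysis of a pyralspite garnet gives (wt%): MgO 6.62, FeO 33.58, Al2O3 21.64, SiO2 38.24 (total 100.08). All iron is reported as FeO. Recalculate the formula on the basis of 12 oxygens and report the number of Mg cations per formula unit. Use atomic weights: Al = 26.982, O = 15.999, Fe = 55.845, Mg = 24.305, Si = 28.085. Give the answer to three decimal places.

0.776 Mg apfu

MgO (M=40.304): mol = 0.16425; Mg = 0.16425, O = 0.16425.
FeO (M=71.844): mol = 0.46740; Fe = 0.46740, O = 0.46740.
Al2O3 (M=101.961): mol = 0.21224; Al = 0.42448, O = 0.63672.
SiO2 (M=60.083): mol = 0.63645; Si = 0.63645, O = 1.27290.
ΣO = 2.54127; factor = 12/ΣO = 4.72205.
Mg apfu = 0.16425 × 4.72205 = 0.776.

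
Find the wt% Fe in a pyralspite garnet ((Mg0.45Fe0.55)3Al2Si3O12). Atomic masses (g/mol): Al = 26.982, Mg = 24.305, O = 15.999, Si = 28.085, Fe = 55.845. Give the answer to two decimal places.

M((Mg0.45Fe0.55)3Al2Si3O12) = 455.163 g/mol.
Fe contributes 1.65 × 55.845 = 92.144 g per mole.
92.144/455.163 = 0.2024 → 20.24%.

20.24 mass %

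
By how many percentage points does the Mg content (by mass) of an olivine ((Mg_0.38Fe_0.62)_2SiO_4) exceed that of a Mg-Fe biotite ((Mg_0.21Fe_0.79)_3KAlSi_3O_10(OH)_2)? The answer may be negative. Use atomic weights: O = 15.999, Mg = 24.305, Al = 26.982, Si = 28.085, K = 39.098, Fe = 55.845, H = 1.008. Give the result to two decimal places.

7.16 percentage points

First mineral: 18.472 g Mg in 179.801 g formula = 10.27 wt% Mg.
Second mineral: 15.312 g Mg in 492.004 g formula = 3.11 wt% Mg.
10.27% − 3.11% gives a difference of 7.16 percentage points.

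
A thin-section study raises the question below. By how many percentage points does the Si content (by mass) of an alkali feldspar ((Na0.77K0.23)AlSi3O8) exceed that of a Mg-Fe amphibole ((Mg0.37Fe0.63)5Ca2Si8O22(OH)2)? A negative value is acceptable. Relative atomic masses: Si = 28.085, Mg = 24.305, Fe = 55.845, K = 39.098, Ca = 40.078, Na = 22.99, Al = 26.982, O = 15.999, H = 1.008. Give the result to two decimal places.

First mineral: 84.255 g Si in 265.924 g formula = 31.68 wt% Si.
Second mineral: 224.680 g Si in 911.704 g formula = 24.64 wt% Si.
31.68% − 24.64% gives a difference of 7.04 percentage points.

7.04 percentage points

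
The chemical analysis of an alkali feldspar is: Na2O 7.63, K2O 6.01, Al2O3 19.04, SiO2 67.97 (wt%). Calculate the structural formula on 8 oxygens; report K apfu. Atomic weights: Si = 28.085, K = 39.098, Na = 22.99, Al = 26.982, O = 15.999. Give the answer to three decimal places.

7.63 wt% Na2O ÷ 61.979 g/mol = 0.12311 mol, giving 0.24622 Na and 0.12311 O.
6.01 wt% K2O ÷ 94.195 g/mol = 0.06380 mol, giving 0.12760 K and 0.06380 O.
19.04 wt% Al2O3 ÷ 101.961 g/mol = 0.18674 mol, giving 0.37348 Al and 0.56022 O.
67.97 wt% SiO2 ÷ 60.083 g/mol = 1.13127 mol, giving 1.13127 Si and 2.26254 O.
Oxygen sums to 3.00967; scaling by 8/3.00967 = 2.65810 puts the formula on 8 O.
K: 0.12760 × 2.65810 = 0.339 atoms per formula unit.

0.339 K apfu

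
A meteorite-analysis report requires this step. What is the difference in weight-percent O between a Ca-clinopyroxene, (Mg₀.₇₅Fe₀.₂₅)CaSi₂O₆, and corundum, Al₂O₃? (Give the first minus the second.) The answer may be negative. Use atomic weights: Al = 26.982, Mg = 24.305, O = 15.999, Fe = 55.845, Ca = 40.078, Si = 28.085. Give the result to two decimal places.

First mineral: 95.994 g O in 224.432 g formula = 42.77 wt% O.
Second mineral: 47.997 g O in 101.961 g formula = 47.07 wt% O.
42.77% − 47.07% gives a difference of -4.30 percentage points.

-4.30 percentage points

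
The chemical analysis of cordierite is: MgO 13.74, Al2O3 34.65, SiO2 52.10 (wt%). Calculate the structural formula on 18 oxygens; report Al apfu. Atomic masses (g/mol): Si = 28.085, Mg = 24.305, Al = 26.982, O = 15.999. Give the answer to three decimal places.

3.953 Al apfu

MgO (M=40.304): mol = 0.34091; Mg = 0.34091, O = 0.34091.
Al2O3 (M=101.961): mol = 0.33984; Al = 0.67968, O = 1.01952.
SiO2 (M=60.083): mol = 0.86713; Si = 0.86713, O = 1.73426.
ΣO = 3.09469; factor = 18/ΣO = 5.81641.
Al apfu = 0.67968 × 5.81641 = 3.953.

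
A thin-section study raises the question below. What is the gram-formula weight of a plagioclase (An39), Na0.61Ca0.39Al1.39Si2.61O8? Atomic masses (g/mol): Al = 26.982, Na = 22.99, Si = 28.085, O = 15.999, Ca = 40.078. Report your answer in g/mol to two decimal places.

268.45 g/mol

The formula mass is the sum 0.61×22.99 + 0.39×40.078 + 1.39×26.982 + 2.61×28.085 + 8×15.999.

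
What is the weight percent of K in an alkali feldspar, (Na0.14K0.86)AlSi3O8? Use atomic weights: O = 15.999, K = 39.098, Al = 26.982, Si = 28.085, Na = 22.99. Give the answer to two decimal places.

12.18 weight percent

Molar mass of (Na0.14K0.86)AlSi3O8: 0.14*22.99 + 0.86*39.098 + 1*26.982 + 3*28.085 + 8*15.999 = 276.072 g/mol.
Mass of K per formula unit: 0.86 × 39.098 = 33.624 g.
Weight fraction K = 33.624 / 276.072 = 0.1218.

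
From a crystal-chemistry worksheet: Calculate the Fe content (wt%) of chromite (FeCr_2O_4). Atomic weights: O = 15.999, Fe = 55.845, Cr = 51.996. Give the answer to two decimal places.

Formula mass = 1*55.845 + 2*51.996 + 4*15.999 = 223.833 g/mol, of which 55.845 g is Fe.
So Fe makes up 55.845/223.833 = 0.2495 of the mass, i.e. 24.95%.

24.95 wt%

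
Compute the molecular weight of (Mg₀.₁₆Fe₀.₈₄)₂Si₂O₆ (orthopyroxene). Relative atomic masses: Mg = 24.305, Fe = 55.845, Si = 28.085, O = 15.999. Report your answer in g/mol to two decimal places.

253.76 g/mol

M = 0.32·24.305 + 1.68·55.845 + 2·28.085 + 6·15.999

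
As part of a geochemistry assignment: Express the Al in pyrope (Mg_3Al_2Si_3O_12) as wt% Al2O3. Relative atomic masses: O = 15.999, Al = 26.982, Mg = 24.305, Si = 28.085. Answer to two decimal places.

M(Mg_3Al_2Si_3O_12) = 403.122 g/mol; M(Al2O3) = 101.961 g/mol.
Moles Al2O3 per formula unit = 2 Al ÷ 2 = 1.0000.
Al2O3 fraction = (1.0000 × 101.961) / 403.122 = 101.961/403.122 = 0.2529.

25.29 wt%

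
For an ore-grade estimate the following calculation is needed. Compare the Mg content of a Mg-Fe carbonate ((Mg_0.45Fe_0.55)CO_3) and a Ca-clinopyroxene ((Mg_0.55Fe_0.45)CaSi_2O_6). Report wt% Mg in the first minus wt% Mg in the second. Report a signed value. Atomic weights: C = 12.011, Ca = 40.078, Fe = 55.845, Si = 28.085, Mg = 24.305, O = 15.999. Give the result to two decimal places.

Mg in (Mg_0.45Fe_0.55)CO_3: molar mass 101.660 g/mol; 0.45×24.305 = 10.937 g → 10.76 wt%.
Mg in (Mg_0.55Fe_0.45)CaSi_2O_6: molar mass 230.740 g/mol; 0.55×24.305 = 13.368 g → 5.79 wt%.
Difference = 10.76 − 5.79 = 4.97 percentage points.

4.97 percentage points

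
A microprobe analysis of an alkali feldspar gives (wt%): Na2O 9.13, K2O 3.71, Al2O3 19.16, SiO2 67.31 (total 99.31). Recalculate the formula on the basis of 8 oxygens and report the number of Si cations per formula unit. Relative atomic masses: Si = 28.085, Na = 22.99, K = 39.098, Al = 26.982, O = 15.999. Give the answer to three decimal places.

2.996 Si apfu

9.13 wt% Na2O ÷ 61.979 g/mol = 0.14731 mol, giving 0.29462 Na and 0.14731 O.
3.71 wt% K2O ÷ 94.195 g/mol = 0.03939 mol, giving 0.07878 K and 0.03939 O.
19.16 wt% Al2O3 ÷ 101.961 g/mol = 0.18791 mol, giving 0.37582 Al and 0.56373 O.
67.31 wt% SiO2 ÷ 60.083 g/mol = 1.12028 mol, giving 1.12028 Si and 2.24056 O.
Oxygen sums to 2.99099; scaling by 8/2.99099 = 2.67470 puts the formula on 8 O.
Si: 1.12028 × 2.67470 = 2.996 atoms per formula unit.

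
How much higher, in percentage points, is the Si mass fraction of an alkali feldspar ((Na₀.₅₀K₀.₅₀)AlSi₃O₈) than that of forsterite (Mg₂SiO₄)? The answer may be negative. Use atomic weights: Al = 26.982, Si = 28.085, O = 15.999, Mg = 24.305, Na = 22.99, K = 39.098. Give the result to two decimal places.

Si in (Na₀.₅₀K₀.₅₀)AlSi₃O₈: molar mass 270.273 g/mol; 3×28.085 = 84.255 g → 31.17 wt%.
Si in Mg₂SiO₄: molar mass 140.691 g/mol; 1×28.085 = 28.085 g → 19.96 wt%.
Difference = 31.17 − 19.96 = 11.21 percentage points.

11.21 percentage points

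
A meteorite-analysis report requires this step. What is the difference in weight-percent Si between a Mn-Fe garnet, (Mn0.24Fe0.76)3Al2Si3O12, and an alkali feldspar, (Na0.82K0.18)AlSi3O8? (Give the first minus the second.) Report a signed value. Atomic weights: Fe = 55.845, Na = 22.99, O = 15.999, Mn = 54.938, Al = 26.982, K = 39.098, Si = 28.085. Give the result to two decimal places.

First mineral: 84.255 g Si in 497.089 g formula = 16.95 wt% Si.
Second mineral: 84.255 g Si in 265.118 g formula = 31.78 wt% Si.
16.95% − 31.78% gives a difference of -14.83 percentage points.

-14.83 percentage points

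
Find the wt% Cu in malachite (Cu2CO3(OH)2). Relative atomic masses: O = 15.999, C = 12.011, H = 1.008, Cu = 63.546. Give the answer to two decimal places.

Molar mass of Cu2CO3(OH)2: 2×63.546 + 1×12.011 + 5×15.999 + 2×1.008 = 221.114 g/mol.
Mass of Cu per formula unit: 2 × 63.546 = 127.092 g.
Weight fraction Cu = 127.092 / 221.114 = 0.5748.

57.48 weight percent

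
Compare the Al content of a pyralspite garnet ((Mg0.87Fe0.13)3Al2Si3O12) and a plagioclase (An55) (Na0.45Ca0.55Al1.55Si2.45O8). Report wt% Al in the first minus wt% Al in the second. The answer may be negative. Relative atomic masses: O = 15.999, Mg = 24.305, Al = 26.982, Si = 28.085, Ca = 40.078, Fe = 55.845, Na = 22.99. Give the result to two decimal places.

M((Mg0.87Fe0.13)3Al2Si3O12) = 415.423 g/mol, so wt% Al = 53.964/415.423 × 100 = 12.99%.
M(Na0.45Ca0.55Al1.55Si2.45O8) = 271.011 g/mol, so wt% Al = 41.822/271.011 × 100 = 15.43%.
12.99 − 15.43 = -2.44 pp.

-2.44 percentage points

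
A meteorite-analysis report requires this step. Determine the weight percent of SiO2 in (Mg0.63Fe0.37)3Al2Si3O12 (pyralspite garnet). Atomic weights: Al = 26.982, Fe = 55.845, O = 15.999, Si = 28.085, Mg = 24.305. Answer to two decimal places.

41.14 wt%

Formula mass = 438.131 g/mol.
3 Si → 3.0000 mol SiO2 per formula unit; M(SiO2) = 60.083, so SiO2 mass = 180.249 g.
180.249/438.131 × 100 = 41.14 wt%.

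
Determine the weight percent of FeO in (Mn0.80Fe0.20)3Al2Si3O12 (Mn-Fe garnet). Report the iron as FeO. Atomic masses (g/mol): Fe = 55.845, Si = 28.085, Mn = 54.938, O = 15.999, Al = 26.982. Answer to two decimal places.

Molar mass of (Mn0.80Fe0.20)3Al2Si3O12 = 2.40·54.938 + 0.60·55.845 + 2·26.982 + 3·28.085 + 12·15.999 = 495.565 g/mol.
Each formula unit contains 0.60 Fe, equivalent to 0.60/1 = 0.6000 mol FeO.
M(FeO) = 1×55.845 + 1×15.999 = 71.844 g/mol.
Mass of FeO per formula unit = 0.6000 × 71.844 = 43.106 g.
FeO wt% = 43.106 / 495.565 × 100 = 8.70%.

8.70 wt%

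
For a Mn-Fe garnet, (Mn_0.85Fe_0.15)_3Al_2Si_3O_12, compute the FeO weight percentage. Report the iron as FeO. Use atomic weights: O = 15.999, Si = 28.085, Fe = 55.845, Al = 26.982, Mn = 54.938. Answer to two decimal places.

6.53 wt%

Molar mass of (Mn_0.85Fe_0.15)_3Al_2Si_3O_12 = 2.55*54.938 + 0.45*55.845 + 2*26.982 + 3*28.085 + 12*15.999 = 495.429 g/mol.
Each formula unit contains 0.45 Fe, equivalent to 0.45/1 = 0.4500 mol FeO.
M(FeO) = 1×55.845 + 1×15.999 = 71.844 g/mol.
Mass of FeO per formula unit = 0.4500 × 71.844 = 32.330 g.
FeO wt% = 32.330 / 495.429 × 100 = 6.53%.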